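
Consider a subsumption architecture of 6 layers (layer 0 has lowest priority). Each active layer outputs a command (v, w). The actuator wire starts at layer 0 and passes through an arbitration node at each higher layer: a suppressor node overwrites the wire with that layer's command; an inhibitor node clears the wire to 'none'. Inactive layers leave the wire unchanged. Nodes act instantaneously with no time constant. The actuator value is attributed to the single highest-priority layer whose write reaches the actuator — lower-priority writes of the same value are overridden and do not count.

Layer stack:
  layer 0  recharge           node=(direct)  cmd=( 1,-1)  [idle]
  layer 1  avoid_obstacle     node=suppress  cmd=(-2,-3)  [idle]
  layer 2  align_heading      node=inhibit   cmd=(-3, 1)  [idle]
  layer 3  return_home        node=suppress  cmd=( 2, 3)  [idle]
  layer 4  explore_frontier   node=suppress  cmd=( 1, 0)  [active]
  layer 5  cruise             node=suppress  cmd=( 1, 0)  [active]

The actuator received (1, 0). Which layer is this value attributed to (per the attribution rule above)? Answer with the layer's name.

layer 0 (recharge) idle — none
layer 1 (avoid_obstacle) idle — unchanged: none
layer 2 (align_heading) idle — unchanged: none
layer 3 (return_home) idle — unchanged: none
layer 4 (explore_frontier) active — suppresses: (1, 0)
layer 5 (cruise) active — suppresses: (1, 0)
→ actuator (1, 0)
last writer: layer 5 = cruise

cruise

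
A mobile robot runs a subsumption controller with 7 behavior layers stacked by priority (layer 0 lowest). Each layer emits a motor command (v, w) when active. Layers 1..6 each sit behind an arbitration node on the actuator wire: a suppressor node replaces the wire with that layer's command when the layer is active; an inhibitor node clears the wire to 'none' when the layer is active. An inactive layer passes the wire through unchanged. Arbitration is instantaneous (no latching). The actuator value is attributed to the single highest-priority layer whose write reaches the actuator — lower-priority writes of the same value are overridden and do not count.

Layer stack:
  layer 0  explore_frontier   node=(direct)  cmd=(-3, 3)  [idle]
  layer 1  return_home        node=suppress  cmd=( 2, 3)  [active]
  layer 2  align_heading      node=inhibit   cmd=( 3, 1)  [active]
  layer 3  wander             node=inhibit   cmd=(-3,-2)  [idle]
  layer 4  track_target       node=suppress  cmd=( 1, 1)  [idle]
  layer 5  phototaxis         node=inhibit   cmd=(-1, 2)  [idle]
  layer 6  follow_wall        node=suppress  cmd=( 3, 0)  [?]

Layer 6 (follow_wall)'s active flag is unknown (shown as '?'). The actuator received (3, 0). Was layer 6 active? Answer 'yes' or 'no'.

If layer 6 is active=yes:
  actuator would be (3, 0)
If layer 6 is active=no:
  actuator would be none
Observed (3, 0), so layer 6 was active.

yes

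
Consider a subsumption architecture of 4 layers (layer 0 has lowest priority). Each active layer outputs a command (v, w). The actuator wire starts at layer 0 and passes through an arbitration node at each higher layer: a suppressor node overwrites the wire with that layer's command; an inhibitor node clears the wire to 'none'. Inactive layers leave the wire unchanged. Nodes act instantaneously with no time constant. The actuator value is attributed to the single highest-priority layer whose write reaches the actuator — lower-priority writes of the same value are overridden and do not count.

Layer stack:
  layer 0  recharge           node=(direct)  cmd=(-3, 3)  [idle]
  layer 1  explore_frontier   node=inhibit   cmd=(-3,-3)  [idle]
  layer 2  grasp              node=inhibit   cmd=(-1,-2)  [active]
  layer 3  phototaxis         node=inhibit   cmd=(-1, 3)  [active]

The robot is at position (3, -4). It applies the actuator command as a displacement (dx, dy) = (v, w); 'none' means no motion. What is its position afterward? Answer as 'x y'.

[0] recharge off; wire := none
[1] explore_frontier off; pass none
[2] grasp on (inhibit); wire := none
[3] phototaxis on (inhibit); wire := none
output none
position: (3, -4) + none = (3, -4)

3 -4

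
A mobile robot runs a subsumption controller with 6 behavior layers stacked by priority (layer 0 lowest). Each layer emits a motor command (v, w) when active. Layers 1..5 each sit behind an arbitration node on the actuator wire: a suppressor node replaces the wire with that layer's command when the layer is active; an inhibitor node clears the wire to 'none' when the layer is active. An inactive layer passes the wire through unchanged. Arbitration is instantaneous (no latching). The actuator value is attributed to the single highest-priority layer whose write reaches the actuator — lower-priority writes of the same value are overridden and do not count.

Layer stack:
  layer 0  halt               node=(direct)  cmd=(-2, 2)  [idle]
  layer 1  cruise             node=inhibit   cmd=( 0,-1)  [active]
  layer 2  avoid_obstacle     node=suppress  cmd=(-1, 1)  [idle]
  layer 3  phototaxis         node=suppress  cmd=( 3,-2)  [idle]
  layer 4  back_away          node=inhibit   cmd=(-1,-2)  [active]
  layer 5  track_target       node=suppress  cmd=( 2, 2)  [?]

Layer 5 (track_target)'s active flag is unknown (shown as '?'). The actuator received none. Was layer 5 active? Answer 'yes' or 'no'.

If layer 5 is active=yes:
  actuator would be (2, 2)
If layer 5 is active=no:
  actuator would be none
Observed none, so layer 5 was idle.

no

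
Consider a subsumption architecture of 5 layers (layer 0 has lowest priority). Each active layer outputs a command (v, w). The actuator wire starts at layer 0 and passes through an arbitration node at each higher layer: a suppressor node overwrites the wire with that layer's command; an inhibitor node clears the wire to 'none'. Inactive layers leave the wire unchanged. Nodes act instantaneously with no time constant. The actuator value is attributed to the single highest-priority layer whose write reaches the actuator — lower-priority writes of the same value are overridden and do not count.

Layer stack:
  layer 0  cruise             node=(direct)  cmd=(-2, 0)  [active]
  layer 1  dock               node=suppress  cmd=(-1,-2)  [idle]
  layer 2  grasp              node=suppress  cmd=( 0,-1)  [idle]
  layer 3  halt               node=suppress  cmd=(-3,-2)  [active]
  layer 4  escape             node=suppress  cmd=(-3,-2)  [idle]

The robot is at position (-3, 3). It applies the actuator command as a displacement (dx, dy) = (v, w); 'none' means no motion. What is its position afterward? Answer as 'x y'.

[0] cruise on; wire := (-2, 0)
[1] dock off; pass (-2, 0)
[2] grasp off; pass (-2, 0)
[3] halt on (suppress); wire := (-3, -2)
[4] escape off; pass (-3, -2)
output (-3, -2)
position: (-3, 3) + (-3, -2) = (-6, 1)

-6 1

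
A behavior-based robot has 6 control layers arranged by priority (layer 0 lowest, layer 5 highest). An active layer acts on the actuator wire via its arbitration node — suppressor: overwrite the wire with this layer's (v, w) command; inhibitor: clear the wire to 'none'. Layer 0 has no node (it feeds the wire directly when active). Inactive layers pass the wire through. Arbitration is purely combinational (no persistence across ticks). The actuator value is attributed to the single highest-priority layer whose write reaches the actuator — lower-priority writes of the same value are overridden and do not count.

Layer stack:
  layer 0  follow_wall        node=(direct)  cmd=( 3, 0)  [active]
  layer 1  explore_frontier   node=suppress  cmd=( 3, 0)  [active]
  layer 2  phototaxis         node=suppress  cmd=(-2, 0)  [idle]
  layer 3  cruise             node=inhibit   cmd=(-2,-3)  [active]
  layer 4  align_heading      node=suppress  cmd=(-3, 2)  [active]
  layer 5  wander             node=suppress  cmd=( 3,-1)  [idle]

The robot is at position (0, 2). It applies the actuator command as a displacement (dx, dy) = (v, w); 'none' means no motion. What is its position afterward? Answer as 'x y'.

[0] follow_wall on; wire := (3, 0)
[1] explore_frontier on (suppress); wire := (3, 0)
[2] phototaxis off; pass (3, 0)
[3] cruise on (inhibit); wire := none
[4] align_heading on (suppress); wire := (-3, 2)
[5] wander off; pass (-3, 2)
output (-3, 2)
position: (0, 2) + (-3, 2) = (-3, 4)

-3 4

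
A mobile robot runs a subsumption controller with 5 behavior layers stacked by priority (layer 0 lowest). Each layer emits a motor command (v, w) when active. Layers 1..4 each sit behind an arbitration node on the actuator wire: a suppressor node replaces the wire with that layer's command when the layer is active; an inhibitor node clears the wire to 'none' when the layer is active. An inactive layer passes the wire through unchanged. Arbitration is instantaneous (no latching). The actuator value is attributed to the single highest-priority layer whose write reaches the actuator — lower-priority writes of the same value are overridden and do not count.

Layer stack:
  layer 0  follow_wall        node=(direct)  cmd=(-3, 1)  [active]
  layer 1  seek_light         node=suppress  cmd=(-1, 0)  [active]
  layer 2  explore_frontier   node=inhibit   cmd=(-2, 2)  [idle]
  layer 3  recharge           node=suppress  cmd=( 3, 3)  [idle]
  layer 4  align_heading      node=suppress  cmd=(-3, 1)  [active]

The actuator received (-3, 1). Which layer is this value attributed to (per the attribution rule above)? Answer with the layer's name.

[0] follow_wall on; wire := (-3, 1)
[1] seek_light on (suppress); wire := (-1, 0)
[2] explore_frontier off; pass (-1, 0)
[3] recharge off; pass (-1, 0)
[4] align_heading on (suppress); wire := (-3, 1)
output (-3, 1)
last writer: layer 4 = align_heading

align_heading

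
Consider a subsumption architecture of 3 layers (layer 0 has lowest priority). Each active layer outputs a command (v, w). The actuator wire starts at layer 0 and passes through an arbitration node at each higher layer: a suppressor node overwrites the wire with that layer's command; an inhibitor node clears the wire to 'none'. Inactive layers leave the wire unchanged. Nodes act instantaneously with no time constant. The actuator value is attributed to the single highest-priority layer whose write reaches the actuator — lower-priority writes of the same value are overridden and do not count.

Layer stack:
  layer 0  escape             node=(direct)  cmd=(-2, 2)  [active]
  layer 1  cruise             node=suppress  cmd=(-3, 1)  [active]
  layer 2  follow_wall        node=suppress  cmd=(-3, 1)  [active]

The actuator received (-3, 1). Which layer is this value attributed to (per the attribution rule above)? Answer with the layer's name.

layer 0 (escape) active — direct: (-2, 2)
layer 1 (cruise) active — suppresses: (-3, 1)
layer 2 (follow_wall) active — suppresses: (-3, 1)
→ actuator (-3, 1)
last writer: layer 2 = follow_wall

follow_wall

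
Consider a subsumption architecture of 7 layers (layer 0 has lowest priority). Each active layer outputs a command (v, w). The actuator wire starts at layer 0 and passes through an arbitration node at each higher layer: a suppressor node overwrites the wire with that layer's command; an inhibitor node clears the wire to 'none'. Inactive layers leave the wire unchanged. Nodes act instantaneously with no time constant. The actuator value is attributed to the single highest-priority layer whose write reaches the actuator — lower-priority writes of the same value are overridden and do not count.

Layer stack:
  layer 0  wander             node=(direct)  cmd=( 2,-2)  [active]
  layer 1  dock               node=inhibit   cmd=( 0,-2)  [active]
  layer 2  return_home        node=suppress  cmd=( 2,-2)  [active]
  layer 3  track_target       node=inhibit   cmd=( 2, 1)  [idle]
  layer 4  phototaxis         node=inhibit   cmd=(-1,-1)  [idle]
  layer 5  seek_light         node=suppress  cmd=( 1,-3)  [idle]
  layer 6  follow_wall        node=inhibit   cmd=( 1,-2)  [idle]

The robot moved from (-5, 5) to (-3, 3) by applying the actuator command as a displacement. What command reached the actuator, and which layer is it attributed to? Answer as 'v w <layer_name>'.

2 -2 return_home

displacement = (-3, 3) − (-5, 5) = (2, -2)
layer 0 (wander) active — direct: (2, -2)
layer 1 (dock) active — inhibits: none
layer 2 (return_home) active — suppresses: (2, -2)
layer 3 (track_target) idle — unchanged: (2, -2)
layer 4 (phototaxis) idle — unchanged: (2, -2)
layer 5 (seek_light) idle — unchanged: (2, -2)
layer 6 (follow_wall) idle — unchanged: (2, -2)
→ actuator (2, -2) — from layer 2 (return_home)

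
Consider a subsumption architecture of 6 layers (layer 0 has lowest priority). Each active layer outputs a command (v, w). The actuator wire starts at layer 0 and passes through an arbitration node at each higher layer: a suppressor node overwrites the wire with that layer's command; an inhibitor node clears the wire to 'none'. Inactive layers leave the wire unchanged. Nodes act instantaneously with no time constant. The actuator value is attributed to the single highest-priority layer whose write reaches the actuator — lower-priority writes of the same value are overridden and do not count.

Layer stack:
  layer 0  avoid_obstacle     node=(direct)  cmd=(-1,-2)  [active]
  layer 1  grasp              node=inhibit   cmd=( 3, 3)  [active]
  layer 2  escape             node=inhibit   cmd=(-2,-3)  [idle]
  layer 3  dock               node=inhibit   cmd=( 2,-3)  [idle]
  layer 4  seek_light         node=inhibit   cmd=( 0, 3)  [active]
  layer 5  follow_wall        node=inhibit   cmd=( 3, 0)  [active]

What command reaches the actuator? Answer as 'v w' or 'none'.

none

L0 avoid_obstacle: active, feeds wire = (-1, -2)
L1 grasp: active, inhibitor → wire = none
L2 escape: idle → wire stays none
L3 dock: idle → wire stays none
L4 seek_light: active, inhibitor → wire = none
L5 follow_wall: active, inhibitor → wire = none
actuator = none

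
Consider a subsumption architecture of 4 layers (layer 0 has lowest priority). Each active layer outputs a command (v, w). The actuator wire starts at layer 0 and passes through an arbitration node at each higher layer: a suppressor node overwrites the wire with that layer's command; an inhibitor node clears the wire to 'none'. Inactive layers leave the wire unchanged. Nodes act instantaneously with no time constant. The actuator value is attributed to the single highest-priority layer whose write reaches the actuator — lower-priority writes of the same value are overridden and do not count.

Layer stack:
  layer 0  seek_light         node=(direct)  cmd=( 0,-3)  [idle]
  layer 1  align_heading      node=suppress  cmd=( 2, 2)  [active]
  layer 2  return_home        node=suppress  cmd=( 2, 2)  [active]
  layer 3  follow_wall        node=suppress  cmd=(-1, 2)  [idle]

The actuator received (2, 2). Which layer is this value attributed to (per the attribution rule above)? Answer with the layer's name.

L0 seek_light: idle → wire = none
L1 align_heading: active, suppressor → wire = (2, 2)
L2 return_home: active, suppressor → wire = (2, 2)
L3 follow_wall: idle → wire stays (2, 2)
actuator = (2, 2)
last writer: layer 2 = return_home

return_home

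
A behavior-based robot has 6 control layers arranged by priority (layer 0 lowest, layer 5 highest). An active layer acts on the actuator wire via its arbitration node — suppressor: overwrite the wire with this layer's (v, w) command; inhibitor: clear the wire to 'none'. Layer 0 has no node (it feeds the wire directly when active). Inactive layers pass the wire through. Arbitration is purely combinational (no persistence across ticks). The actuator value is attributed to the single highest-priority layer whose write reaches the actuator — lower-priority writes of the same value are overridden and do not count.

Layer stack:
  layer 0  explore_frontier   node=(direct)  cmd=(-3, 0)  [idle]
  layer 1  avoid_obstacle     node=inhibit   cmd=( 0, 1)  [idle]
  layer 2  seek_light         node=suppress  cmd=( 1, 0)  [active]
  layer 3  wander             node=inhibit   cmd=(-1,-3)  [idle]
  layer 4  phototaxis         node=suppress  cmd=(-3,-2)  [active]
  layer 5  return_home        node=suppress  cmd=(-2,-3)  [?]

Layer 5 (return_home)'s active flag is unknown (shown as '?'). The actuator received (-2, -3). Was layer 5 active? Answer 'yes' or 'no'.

yes

If layer 5 is active=yes:
  actuator would be (-2, -3)
If layer 5 is active=no:
  actuator would be (-3, -2)
Observed (-2, -3), so layer 5 was active.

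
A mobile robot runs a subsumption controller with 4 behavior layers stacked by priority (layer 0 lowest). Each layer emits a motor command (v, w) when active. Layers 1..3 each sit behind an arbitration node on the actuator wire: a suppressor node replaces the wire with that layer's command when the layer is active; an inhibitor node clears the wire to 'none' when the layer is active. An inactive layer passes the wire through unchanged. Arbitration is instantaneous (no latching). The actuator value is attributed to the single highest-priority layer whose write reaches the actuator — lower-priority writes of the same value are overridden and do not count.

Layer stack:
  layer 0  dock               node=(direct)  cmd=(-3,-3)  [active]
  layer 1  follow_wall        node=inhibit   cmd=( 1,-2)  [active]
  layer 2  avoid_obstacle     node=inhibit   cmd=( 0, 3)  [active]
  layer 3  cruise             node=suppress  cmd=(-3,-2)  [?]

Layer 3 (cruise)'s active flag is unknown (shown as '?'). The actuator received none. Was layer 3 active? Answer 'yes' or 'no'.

If layer 3 is active=yes:
  actuator would be (-3, -2)
If layer 3 is active=no:
  actuator would be none
Observed none, so layer 3 was idle.

no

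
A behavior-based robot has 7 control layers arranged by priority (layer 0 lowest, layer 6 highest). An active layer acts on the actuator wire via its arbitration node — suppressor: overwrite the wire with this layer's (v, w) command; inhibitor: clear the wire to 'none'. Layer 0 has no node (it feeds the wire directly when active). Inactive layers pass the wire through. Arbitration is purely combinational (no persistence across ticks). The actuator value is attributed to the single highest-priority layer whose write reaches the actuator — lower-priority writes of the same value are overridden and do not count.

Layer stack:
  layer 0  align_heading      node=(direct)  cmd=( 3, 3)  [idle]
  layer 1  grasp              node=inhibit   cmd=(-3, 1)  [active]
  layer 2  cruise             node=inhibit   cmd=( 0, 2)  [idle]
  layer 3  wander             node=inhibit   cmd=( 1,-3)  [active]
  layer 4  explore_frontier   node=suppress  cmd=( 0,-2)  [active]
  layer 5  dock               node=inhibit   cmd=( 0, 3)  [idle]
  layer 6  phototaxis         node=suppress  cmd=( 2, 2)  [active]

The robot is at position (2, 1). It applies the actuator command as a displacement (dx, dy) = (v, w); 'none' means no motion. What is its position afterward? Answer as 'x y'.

layer 0 (align_heading) idle — none
layer 1 (grasp) active — inhibits: none
layer 2 (cruise) idle — unchanged: none
layer 3 (wander) active — inhibits: none
layer 4 (explore_frontier) active — suppresses: (0, -2)
layer 5 (dock) idle — unchanged: (0, -2)
layer 6 (phototaxis) active — suppresses: (2, 2)
→ actuator (2, 2)
position: (2, 1) + (2, 2) = (4, 3)

4 3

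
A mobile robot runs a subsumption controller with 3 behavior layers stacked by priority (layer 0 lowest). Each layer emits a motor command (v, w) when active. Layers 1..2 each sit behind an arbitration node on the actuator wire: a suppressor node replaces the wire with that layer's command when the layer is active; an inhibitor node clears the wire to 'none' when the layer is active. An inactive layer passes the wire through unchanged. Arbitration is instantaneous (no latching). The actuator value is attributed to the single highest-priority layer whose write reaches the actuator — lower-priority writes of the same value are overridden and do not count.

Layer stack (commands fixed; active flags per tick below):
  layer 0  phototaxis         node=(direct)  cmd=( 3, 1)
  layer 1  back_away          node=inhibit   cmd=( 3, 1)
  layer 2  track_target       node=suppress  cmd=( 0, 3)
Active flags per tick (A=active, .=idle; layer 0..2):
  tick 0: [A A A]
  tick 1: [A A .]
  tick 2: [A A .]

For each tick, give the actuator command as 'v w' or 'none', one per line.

tick 0:
  L0 phototaxis: active, feeds wire = (3, 1)
  L1 back_away: active, inhibitor → wire = none
  L2 track_target: active, suppressor → wire = (0, 3)
  actuator = (0, 3)
tick 1:
  L0 phototaxis: active, feeds wire = (3, 1)
  L1 back_away: active, inhibitor → wire = none
  L2 track_target: idle → wire stays none
  actuator = none
tick 2:
  L0 phototaxis: active, feeds wire = (3, 1)
  L1 back_away: active, inhibitor → wire = none
  L2 track_target: idle → wire stays none
  actuator = none

0 3
none
none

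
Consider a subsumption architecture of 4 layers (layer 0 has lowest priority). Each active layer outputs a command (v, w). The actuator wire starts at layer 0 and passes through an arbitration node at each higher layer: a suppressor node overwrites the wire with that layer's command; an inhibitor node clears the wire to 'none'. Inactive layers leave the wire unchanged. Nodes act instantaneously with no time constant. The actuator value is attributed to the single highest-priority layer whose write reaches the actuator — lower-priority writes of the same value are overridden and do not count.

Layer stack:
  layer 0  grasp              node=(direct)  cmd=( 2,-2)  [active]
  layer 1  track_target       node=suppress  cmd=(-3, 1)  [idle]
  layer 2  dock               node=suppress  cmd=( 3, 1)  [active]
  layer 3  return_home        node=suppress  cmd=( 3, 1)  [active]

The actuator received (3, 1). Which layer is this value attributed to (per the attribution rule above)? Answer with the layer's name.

[0] grasp on; wire := (2, -2)
[1] track_target off; pass (2, -2)
[2] dock on (suppress); wire := (3, 1)
[3] return_home on (suppress); wire := (3, 1)
output (3, 1)
last writer: layer 3 = return_home

return_home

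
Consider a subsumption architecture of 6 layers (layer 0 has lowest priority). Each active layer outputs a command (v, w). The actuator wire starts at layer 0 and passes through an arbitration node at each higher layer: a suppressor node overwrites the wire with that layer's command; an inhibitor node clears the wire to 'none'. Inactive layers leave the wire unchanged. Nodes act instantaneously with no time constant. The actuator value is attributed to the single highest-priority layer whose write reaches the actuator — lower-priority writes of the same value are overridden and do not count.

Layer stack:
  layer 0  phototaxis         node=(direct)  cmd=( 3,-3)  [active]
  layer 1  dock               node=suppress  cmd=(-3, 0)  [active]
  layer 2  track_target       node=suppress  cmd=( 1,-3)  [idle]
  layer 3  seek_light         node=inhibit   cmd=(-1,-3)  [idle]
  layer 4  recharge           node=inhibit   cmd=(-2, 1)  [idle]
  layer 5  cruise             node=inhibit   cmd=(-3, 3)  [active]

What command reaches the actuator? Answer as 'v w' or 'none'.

none

[0] phototaxis on; wire := (3, -3)
[1] dock on (suppress); wire := (-3, 0)
[2] track_target off; pass (-3, 0)
[3] seek_light off; pass (-3, 0)
[4] recharge off; pass (-3, 0)
[5] cruise on (inhibit); wire := none
output none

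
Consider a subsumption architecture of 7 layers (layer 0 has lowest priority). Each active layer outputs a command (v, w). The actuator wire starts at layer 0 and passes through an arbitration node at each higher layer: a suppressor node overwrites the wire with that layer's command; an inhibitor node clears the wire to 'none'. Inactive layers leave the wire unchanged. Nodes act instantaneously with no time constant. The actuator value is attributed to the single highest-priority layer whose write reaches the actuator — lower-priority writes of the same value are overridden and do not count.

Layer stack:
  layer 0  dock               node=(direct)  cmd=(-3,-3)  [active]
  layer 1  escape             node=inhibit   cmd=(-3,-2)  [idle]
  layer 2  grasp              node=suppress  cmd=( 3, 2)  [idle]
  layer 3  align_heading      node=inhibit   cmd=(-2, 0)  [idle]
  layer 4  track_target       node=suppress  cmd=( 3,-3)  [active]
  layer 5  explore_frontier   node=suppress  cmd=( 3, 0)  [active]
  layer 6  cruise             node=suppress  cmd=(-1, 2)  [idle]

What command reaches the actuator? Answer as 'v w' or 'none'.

L0 dock: active, feeds wire = (-3, -3)
L1 escape: idle → wire stays (-3, -3)
L2 grasp: idle → wire stays (-3, -3)
L3 align_heading: idle → wire stays (-3, -3)
L4 track_target: active, suppressor → wire = (3, -3)
L5 explore_frontier: active, suppressor → wire = (3, 0)
L6 cruise: idle → wire stays (3, 0)
actuator = (3, 0)

3 0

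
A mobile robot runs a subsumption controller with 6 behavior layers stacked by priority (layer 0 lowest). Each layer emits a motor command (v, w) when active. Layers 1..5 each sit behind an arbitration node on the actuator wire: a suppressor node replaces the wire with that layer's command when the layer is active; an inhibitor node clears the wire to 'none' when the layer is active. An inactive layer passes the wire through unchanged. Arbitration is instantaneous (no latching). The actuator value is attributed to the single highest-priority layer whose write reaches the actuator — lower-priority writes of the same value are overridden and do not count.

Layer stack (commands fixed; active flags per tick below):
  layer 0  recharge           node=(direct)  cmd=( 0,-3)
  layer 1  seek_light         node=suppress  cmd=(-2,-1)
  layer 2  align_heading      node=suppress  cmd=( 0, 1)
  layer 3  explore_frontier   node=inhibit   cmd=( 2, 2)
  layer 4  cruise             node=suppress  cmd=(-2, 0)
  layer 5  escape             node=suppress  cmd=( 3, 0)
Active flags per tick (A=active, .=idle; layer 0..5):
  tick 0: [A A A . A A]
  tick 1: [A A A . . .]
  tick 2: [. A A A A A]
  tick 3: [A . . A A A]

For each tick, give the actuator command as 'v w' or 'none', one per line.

tick 0:
  L0 recharge: active, feeds wire = (0, -3)
  L1 seek_light: active, suppressor → wire = (-2, -1)
  L2 align_heading: active, suppressor → wire = (0, 1)
  L3 explore_frontier: idle → wire stays (0, 1)
  L4 cruise: active, suppressor → wire = (-2, 0)
  L5 escape: active, suppressor → wire = (3, 0)
  actuator = (3, 0)
tick 1:
  L0 recharge: active, feeds wire = (0, -3)
  L1 seek_light: active, suppressor → wire = (-2, -1)
  L2 align_heading: active, suppressor → wire = (0, 1)
  L3 explore_frontier: idle → wire stays (0, 1)
  L4 cruise: idle → wire stays (0, 1)
  L5 escape: idle → wire stays (0, 1)
  actuator = (0, 1)
tick 2:
  L0 recharge: idle → wire = none
  L1 seek_light: active, suppressor → wire = (-2, -1)
  L2 align_heading: active, suppressor → wire = (0, 1)
  L3 explore_frontier: active, inhibitor → wire = none
  L4 cruise: active, suppressor → wire = (-2, 0)
  L5 escape: active, suppressor → wire = (3, 0)
  actuator = (3, 0)
tick 3:
  L0 recharge: active, feeds wire = (0, -3)
  L1 seek_light: idle → wire stays (0, -3)
  L2 align_heading: idle → wire stays (0, -3)
  L3 explore_frontier: active, inhibitor → wire = none
  L4 cruise: active, suppressor → wire = (-2, 0)
  L5 escape: active, suppressor → wire = (3, 0)
  actuator = (3, 0)

3 0
0 1
3 0
3 0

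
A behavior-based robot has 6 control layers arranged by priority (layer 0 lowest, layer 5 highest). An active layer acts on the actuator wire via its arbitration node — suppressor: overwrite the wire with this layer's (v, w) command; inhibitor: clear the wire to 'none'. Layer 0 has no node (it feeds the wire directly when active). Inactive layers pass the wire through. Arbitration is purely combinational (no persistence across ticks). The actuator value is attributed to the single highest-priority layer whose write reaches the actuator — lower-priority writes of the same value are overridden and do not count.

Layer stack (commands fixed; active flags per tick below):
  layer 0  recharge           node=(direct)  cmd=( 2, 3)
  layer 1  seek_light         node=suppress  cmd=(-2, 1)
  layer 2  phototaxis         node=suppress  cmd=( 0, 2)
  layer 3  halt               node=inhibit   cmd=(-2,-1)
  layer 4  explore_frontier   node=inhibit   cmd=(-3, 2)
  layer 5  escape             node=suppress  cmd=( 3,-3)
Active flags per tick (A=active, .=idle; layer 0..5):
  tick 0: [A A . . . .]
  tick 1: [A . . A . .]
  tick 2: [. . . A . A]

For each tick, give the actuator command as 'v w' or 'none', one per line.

-2 1
none
3 -3

tick 0:
  [0] recharge on; wire := (2, 3)
  [1] seek_light on (suppress); wire := (-2, 1)
  [2] phototaxis off; pass (-2, 1)
  [3] halt off; pass (-2, 1)
  [4] explore_frontier off; pass (-2, 1)
  [5] escape off; pass (-2, 1)
  output (-2, 1)
tick 1:
  [0] recharge on; wire := (2, 3)
  [1] seek_light off; pass (2, 3)
  [2] phototaxis off; pass (2, 3)
  [3] halt on (inhibit); wire := none
  [4] explore_frontier off; pass none
  [5] escape off; pass none
  output none
tick 2:
  [0] recharge off; wire := none
  [1] seek_light off; pass none
  [2] phototaxis off; pass none
  [3] halt on (inhibit); wire := none
  [4] explore_frontier off; pass none
  [5] escape on (suppress); wire := (3, -3)
  output (3, -3)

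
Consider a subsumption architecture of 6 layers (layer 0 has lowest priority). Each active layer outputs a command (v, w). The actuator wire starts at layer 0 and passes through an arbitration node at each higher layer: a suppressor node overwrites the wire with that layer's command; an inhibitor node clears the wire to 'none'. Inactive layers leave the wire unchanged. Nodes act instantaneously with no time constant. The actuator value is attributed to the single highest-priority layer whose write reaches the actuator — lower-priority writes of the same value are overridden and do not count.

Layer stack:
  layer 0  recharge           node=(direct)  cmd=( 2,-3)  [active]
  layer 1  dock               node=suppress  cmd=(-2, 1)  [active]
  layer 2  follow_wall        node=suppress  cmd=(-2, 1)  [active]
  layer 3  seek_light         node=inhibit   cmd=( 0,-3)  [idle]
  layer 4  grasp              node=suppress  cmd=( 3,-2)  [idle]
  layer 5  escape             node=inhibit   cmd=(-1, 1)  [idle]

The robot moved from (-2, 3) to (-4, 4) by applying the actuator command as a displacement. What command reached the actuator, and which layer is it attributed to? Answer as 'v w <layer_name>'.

-2 1 follow_wall

displacement = (-4, 4) − (-2, 3) = (-2, 1)
L0 recharge: active, feeds wire = (2, -3)
L1 dock: active, suppressor → wire = (-2, 1)
L2 follow_wall: active, suppressor → wire = (-2, 1)
L3 seek_light: idle → wire stays (-2, 1)
L4 grasp: idle → wire stays (-2, 1)
L5 escape: idle → wire stays (-2, 1)
actuator = (-2, 1) — from layer 2 (follow_wall)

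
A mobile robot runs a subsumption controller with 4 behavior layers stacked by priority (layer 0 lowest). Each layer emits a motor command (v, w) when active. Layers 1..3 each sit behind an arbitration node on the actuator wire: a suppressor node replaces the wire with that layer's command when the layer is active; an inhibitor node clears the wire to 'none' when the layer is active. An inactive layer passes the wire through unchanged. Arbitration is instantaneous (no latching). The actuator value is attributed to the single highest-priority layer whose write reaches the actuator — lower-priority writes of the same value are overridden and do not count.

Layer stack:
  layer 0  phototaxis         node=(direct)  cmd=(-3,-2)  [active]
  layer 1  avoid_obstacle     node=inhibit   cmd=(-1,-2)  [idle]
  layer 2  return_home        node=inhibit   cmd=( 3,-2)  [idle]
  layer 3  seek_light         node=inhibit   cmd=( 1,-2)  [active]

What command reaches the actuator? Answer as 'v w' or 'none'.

L0 phototaxis: active, feeds wire = (-3, -2)
L1 avoid_obstacle: idle → wire stays (-3, -2)
L2 return_home: idle → wire stays (-3, -2)
L3 seek_light: active, inhibitor → wire = none
actuator = none

none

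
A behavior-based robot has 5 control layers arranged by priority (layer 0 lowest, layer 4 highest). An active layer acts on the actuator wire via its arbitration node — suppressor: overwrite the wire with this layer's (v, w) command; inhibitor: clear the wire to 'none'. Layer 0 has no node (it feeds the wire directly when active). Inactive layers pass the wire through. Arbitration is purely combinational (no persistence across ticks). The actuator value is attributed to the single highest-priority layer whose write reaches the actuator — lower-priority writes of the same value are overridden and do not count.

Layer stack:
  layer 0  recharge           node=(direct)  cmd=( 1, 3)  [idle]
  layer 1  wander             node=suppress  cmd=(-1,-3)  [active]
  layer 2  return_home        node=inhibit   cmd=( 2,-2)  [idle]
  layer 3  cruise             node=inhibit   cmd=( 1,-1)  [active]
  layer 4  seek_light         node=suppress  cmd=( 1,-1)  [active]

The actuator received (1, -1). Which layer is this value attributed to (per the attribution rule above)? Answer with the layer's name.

seek_light

layer 0 (recharge) idle — none
layer 1 (wander) active — suppresses: (-1, -3)
layer 2 (return_home) idle — unchanged: (-1, -3)
layer 3 (cruise) active — inhibits: none
layer 4 (seek_light) active — suppresses: (1, -1)
→ actuator (1, -1)
last writer: layer 4 = seek_light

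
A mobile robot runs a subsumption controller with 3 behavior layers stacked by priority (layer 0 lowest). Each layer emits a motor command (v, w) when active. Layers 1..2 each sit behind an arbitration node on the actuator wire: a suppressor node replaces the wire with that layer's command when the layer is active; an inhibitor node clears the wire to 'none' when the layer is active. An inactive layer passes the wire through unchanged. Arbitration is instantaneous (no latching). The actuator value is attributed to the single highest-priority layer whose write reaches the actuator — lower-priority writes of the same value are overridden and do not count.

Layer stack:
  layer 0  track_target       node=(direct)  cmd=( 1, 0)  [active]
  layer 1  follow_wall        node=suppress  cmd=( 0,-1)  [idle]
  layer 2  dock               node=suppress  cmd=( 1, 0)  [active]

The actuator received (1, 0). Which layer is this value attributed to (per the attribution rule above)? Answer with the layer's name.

L0 track_target: active, feeds wire = (1, 0)
L1 follow_wall: idle → wire stays (1, 0)
L2 dock: active, suppressor → wire = (1, 0)
actuator = (1, 0)
last writer: layer 2 = dock

dock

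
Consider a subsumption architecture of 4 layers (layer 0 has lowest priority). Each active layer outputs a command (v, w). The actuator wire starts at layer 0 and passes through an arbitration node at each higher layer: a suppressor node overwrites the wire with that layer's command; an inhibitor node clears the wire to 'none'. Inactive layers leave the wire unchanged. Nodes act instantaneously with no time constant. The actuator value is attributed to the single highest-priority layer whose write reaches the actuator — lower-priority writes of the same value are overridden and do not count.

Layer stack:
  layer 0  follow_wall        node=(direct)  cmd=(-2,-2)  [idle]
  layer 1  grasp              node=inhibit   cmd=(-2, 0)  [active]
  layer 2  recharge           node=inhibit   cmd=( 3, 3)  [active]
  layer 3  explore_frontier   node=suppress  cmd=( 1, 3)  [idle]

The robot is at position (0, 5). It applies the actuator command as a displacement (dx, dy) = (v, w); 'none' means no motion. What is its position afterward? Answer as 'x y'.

L0 follow_wall: idle → wire = none
L1 grasp: active, inhibitor → wire = none
L2 recharge: active, inhibitor → wire = none
L3 explore_frontier: idle → wire stays none
actuator = none
position: (0, 5) + none = (0, 5)

0 5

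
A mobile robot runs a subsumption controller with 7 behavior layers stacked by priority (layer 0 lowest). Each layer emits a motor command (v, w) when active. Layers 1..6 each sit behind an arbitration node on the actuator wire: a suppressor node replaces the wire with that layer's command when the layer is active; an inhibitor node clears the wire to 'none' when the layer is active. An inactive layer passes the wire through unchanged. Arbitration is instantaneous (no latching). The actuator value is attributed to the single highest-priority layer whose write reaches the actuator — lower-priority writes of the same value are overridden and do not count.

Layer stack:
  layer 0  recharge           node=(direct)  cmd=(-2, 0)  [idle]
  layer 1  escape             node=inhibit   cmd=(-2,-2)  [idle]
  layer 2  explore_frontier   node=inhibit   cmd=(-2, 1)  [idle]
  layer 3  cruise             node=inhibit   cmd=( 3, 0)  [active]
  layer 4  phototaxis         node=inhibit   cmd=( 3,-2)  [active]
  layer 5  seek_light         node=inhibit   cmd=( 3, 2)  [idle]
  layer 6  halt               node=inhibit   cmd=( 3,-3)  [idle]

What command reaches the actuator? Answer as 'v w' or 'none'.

[0] recharge off; wire := none
[1] escape off; pass none
[2] explore_frontier off; pass none
[3] cruise on (inhibit); wire := none
[4] phototaxis on (inhibit); wire := none
[5] seek_light off; pass none
[6] halt off; pass none
output none

none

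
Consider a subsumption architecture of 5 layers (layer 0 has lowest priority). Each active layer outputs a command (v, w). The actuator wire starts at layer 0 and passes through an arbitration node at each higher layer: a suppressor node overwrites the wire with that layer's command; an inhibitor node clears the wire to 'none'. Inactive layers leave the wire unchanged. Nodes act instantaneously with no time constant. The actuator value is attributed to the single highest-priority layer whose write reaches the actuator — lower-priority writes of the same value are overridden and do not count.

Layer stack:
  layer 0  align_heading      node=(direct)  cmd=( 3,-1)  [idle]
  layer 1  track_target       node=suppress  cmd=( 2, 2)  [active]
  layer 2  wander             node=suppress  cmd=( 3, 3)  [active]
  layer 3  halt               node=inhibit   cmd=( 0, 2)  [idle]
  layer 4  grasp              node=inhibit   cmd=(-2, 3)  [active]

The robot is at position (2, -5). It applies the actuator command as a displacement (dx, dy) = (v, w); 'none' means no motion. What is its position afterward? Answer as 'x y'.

layer 0 (align_heading) idle — none
layer 1 (track_target) active — suppresses: (2, 2)
layer 2 (wander) active — suppresses: (3, 3)
layer 3 (halt) idle — unchanged: (3, 3)
layer 4 (grasp) active — inhibits: none
→ actuator none
position: (2, -5) + none = (2, -5)

2 -5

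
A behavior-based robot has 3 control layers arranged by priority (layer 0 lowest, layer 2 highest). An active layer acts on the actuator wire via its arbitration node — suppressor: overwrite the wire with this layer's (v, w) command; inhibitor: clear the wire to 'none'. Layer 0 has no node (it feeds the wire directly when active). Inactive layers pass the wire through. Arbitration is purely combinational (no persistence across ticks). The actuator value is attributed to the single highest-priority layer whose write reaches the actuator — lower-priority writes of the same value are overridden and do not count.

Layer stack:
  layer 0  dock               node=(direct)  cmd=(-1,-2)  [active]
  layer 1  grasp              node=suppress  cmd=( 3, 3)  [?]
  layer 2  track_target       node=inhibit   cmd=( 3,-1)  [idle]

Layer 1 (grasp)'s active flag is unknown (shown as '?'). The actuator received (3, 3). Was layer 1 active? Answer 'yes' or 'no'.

If layer 1 is active=yes:
  actuator would be (3, 3)
If layer 1 is active=no:
  actuator would be (-1, -2)
Observed (3, 3), so layer 1 was active.

yes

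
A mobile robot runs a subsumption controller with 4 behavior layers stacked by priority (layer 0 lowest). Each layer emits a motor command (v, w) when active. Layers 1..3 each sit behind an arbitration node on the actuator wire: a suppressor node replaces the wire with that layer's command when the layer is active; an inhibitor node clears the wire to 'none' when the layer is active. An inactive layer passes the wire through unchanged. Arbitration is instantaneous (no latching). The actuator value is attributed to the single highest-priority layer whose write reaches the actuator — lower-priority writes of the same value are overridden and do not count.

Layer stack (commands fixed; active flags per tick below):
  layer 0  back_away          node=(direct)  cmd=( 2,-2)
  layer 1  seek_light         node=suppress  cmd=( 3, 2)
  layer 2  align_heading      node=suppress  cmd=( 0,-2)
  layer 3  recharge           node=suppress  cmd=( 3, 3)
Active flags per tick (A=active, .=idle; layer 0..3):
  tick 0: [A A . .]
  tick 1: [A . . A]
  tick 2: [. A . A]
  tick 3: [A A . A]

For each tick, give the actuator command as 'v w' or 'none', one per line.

tick 0:
  L0 back_away: active, feeds wire = (2, -2)
  L1 seek_light: active, suppressor → wire = (3, 2)
  L2 align_heading: idle → wire stays (3, 2)
  L3 recharge: idle → wire stays (3, 2)
  actuator = (3, 2)
tick 1:
  L0 back_away: active, feeds wire = (2, -2)
  L1 seek_light: idle → wire stays (2, -2)
  L2 align_heading: idle → wire stays (2, -2)
  L3 recharge: active, suppressor → wire = (3, 3)
  actuator = (3, 3)
tick 2:
  L0 back_away: idle → wire = none
  L1 seek_light: active, suppressor → wire = (3, 2)
  L2 align_heading: idle → wire stays (3, 2)
  L3 recharge: active, suppressor → wire = (3, 3)
  actuator = (3, 3)
tick 3:
  L0 back_away: active, feeds wire = (2, -2)
  L1 seek_light: active, suppressor → wire = (3, 2)
  L2 align_heading: idle → wire stays (3, 2)
  L3 recharge: active, suppressor → wire = (3, 3)
  actuator = (3, 3)

3 2
3 3
3 3
3 3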